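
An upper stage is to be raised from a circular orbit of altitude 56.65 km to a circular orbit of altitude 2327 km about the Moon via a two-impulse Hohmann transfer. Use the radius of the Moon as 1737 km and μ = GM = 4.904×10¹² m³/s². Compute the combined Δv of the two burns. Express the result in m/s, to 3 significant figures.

r₁ = 1737 + 56.65 = 1793.7 km = 1.7936×10⁶ m.
r₂ = 1737 + 2327 = 4064.0 km = 4.0640×10⁶ m.
Transfer ellipse a_t = (r₁ + r₂)/2 = 2.929×10⁶ m.
At r₁: circular v_c1 = √(μ/r₁) = 1654 m/s; transfer-perilune v_p = √[μ(2/r₁ − 1/a_t)] = 1948 m/s.
Δv₁ = v_p − v_c1 = 294.3 m/s.
At r₂: circular v_c2 = √(μ/r₂) = 1098 m/s; transfer-apolune v_a = √[μ(2/r₂ − 1/a_t)] = 859.6 m/s.
Δv₂ = v_c2 − v_a = 238.8 m/s.
Total Δv = Δv₁ + Δv₂ = 533.1 m/s.

Δv_total ≈ 533 m/s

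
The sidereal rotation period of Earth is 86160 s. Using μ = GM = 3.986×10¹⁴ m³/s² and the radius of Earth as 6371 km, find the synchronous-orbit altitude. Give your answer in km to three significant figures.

A synchronous orbit has period T, so by Kepler's third law a = (μT²/4π²)^(1/3).
μT²/4π² = 3.986×10¹⁴ × (8.616×10⁴)² / 39.48 = 7.495×10²² m³.
a = 4.216×10⁷ m = 42163 km.
Altitude h = a − R = 42163 − 6371 = 35792 km.

h_sync ≈ 35800 km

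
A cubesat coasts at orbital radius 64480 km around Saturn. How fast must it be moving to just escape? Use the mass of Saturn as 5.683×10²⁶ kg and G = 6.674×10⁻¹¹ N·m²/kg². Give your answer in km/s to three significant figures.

v_esc ≈ 34.3 km/s

μ = GM = 6.674×10⁻¹¹ × 5.683×10²⁶ = 3.793×10¹⁶ m³/s².
r = 64480 km = 6.448×10⁷ m.
Escape speed v_esc = √(2μ/r) = √(2 × 3.793×10¹⁶ / 6.448×10⁷) = √(1.176×10⁹) = 34300 m/s.
= 34.30 km/s.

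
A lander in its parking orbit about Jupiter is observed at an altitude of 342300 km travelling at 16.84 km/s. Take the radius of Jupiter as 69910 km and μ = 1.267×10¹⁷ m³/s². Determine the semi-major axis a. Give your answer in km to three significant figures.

a ≈ 3.83×10⁵ km

r = 69910 + 342300 = 4.1221×10⁵ km = 4.122×10⁸ m.
Specific orbital energy ε = v²/2 − μ/r = (16840)²/2 − 1.267×10¹⁷/4.122×10⁸ = -1.656×10⁸ J/kg.
Since ε = −μ/(2a), a = −μ/(2ε) = 3.826×10⁸ m = 3.8261×10⁵ km.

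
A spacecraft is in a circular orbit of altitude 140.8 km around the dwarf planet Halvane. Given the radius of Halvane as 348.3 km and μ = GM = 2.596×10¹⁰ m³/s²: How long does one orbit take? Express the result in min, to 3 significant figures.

r = 348.3 + 140.8 = 489.10 km = 4.8910×10⁵ m.
Kepler's third law: T = 2π√(r³/μ) = 2π√((4.891×10⁵)³ / 2.596×10¹⁰).
r³/μ = 4.507×10⁶ s², so T = 2π × 2.123×10³ = 1.334×10⁴ s.
Converting: 1.334×10⁴ s ÷ 60.00 = 222.3 min.

T ≈ 222 min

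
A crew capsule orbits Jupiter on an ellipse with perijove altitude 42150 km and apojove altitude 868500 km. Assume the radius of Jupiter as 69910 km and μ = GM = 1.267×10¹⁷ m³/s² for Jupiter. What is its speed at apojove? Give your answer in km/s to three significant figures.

r_p = 69910 + 42150 = 112060 km = 1.1206×10⁸ m.
r_a = 69910 + 868500 = 938410 km = 9.3841×10⁸ m.
Semi-major axis a = (r_p + r_a)/2 = 5.2524×10⁵ km = 5.252×10⁸ m.
Vis-viva: v² = μ(2/r − 1/a) = 1.267×10¹⁷ × (2.131×10⁻⁹ − 1.904×10⁻⁹) = 2.881×10⁷ m²/s².
v = 5367 m/s = 5.367 km/s.

v ≈ 5.37 km/s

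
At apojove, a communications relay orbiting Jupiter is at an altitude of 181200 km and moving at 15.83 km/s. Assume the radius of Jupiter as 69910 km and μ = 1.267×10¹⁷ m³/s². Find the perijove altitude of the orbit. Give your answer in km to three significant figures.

perijove altitude ≈ 13000 km

r_a = 69910 + 181200 = 2.5111×10⁵ km = 2.511×10⁸ m.
Specific energy ε = v²/2 − μ/r = -3.793×10⁸ J/kg, so a = −μ/(2ε) = 1.670×10⁸ m.
The apsides satisfy r_p + r_a = 2a, so the perijove radius is 2a − r_a = 8.296×10⁷ m = 82957 km.
Perijove altitude = 82957 − 69910 = 13047 km.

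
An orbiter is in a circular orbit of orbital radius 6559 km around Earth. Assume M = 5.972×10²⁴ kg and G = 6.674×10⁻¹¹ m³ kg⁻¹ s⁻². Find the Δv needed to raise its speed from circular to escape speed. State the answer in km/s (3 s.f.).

μ = GM = 6.674×10⁻¹¹ × 5.972×10²⁴ = 3.986×10¹⁴ m³/s².
r = 6559 km = 6.559×10⁶ m.
Circular speed v_c = √(μ/r) = 7795 m/s.
Escape speed v_esc = √(2μ/r) = √2 × v_c = 11020 m/s.
Δv = v_esc − v_c = 3229 m/s = 3.229 km/s.

Δv ≈ 3.23 km/s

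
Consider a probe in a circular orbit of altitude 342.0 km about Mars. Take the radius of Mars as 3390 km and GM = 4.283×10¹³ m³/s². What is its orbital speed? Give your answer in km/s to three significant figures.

r = 3390 + 342.0 = 3732.0 km = 3.7320×10⁶ m.
For a circular orbit v = √(μ/r) = √(4.283×10¹³ / 3.732×10⁶) = √(1.148×10⁷) = 3388 m/s.
That is 3.388 km/s.

v ≈ 3.39 km/s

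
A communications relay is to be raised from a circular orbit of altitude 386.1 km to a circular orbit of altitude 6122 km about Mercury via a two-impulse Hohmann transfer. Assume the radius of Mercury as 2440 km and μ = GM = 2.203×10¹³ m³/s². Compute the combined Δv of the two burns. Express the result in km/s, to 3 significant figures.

r₁ = 2440 + 386.1 = 2826.1 km = 2.8261×10⁶ m.
r₂ = 2440 + 6122 = 8562.0 km = 8.5620×10⁶ m.
Transfer ellipse a_t = (r₁ + r₂)/2 = 5.694×10⁶ m.
At r₁: circular v_c1 = √(μ/r₁) = 2792 m/s; transfer-periherm v_p = √[μ(2/r₁ − 1/a_t)] = 3424 m/s.
Δv₁ = v_p − v_c1 = 631.7 m/s.
At r₂: circular v_c2 = √(μ/r₂) = 1604 m/s; transfer-apoherm v_a = √[μ(2/r₂ − 1/a_t)] = 1130 m/s.
Δv₂ = v_c2 − v_a = 474.0 m/s.
Total Δv = Δv₁ + Δv₂ = 1106 m/s = 1.106 km/s.

Δv_total ≈ 1.11 km/s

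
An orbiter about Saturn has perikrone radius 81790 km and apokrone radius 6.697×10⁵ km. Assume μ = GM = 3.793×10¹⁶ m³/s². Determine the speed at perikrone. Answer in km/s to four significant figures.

Semi-major axis a = (r_p + r_a)/2 = 3.7574×10⁵ km = 3.757×10⁸ m.
Vis-viva: v² = μ(2/r − 1/a) = 3.793×10¹⁶ × (2.445×10⁻⁸ − 2.661×10⁻⁹) = 8.266×10⁸ m²/s².
v = 28750 m/s = 28.75 km/s.

v ≈ 28.75 km/s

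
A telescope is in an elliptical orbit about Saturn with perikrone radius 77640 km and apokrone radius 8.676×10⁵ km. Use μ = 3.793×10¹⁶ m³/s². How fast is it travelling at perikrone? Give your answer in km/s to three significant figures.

Semi-major axis a = (r_p + r_a)/2 = 4.7262×10⁵ km = 4.726×10⁸ m.
Vis-viva: v² = μ(2/r − 1/a) = 3.793×10¹⁶ × (2.576×10⁻⁸ − 2.116×10⁻⁹) = 8.968×10⁸ m²/s².
v = 29950 m/s = 29.95 km/s.

v ≈ 29.9 km/s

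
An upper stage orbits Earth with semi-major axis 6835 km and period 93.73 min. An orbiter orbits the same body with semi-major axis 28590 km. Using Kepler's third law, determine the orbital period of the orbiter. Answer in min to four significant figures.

T₂ ≈ 801.8 min

Kepler's third law: T² ∝ a³, so T₂ = T₁ (a₂/a₁)^(3/2).
a₂/a₁ = 4.183, (a₂/a₁)^(3/2) = 8.555.
T₂ = 93.73 × 8.555 = 801.8 min.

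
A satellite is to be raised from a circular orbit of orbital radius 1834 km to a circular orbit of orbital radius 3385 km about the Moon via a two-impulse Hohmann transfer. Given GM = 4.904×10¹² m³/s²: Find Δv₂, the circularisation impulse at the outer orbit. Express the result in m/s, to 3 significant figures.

Δv ≈ 195 m/s

r₁ = 1834 km = 1.834×10⁶ m.
r₂ = 3385 km = 3.385×10⁶ m.
Transfer ellipse a_t = (r₁ + r₂)/2 = 2.610×10⁶ m.
At r₁: circular v_c1 = √(μ/r₁) = 1635 m/s; transfer-perilune v_p = √[μ(2/r₁ − 1/a_t)] = 1862 m/s.
At r₂: circular v_c2 = √(μ/r₂) = 1204 m/s; transfer-apolune v_a = √[μ(2/r₂ − 1/a_t)] = 1009 m/s.
Δv₂ = v_c2 − v_a = 194.6 m/s.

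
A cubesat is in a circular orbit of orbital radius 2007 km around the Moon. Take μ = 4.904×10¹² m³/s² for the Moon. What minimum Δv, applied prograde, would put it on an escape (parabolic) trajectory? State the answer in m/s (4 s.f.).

r = 2007 km = 2.007×10⁶ m.
Circular speed v_c = √(μ/r) = 1563 m/s.
Escape speed v_esc = √(2μ/r) = √2 × v_c = 2211 m/s.
Δv = v_esc − v_c = 647.5 m/s.

Δv ≈ 647.5 m/s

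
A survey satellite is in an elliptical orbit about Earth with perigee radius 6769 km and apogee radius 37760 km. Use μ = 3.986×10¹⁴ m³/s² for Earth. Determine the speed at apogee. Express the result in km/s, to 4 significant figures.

Semi-major axis a = (r_p + r_a)/2 = 22264 km = 2.226×10⁷ m.
Vis-viva: v² = μ(2/r − 1/a) = 3.986×10¹⁴ × (5.297×10⁻⁸ − 4.491×10⁻⁸) = 3.209×10⁶ m²/s².
v = 1791 m/s = 1.791 km/s.

v ≈ 1.791 km/s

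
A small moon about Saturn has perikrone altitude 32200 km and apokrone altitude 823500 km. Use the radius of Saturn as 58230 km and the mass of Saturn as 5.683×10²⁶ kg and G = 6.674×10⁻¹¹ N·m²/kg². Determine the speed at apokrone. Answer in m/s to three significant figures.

v ≈ 2830 m/s

μ = GM = 6.674×10⁻¹¹ × 5.683×10²⁶ = 3.793×10¹⁶ m³/s².
r_p = 58230 + 32200 = 90430 km = 9.0430×10⁷ m.
r_a = 58230 + 823500 = 881730 km = 8.8173×10⁸ m.
Semi-major axis a = (r_p + r_a)/2 = 4.8608×10⁵ km = 4.861×10⁸ m.
Vis-viva: v² = μ(2/r − 1/a) = 3.793×10¹⁶ × (2.268×10⁻⁹ − 2.057×10⁻⁹) = 8.003×10⁶ m²/s².
v = 2829 m/s.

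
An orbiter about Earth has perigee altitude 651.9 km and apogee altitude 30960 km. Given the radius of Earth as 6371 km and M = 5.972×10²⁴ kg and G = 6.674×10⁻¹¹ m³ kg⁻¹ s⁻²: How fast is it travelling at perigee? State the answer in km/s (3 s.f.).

v ≈ 9.77 km/s

μ = GM = 6.674×10⁻¹¹ × 5.972×10²⁴ = 3.986×10¹⁴ m³/s².
r_p = 6371 + 651.9 = 7022.9 km = 7.0229×10⁶ m.
r_a = 6371 + 30960 = 37331 km = 3.7331×10⁷ m.
Semi-major axis a = (r_p + r_a)/2 = 22177 km = 2.218×10⁷ m.
Vis-viva: v² = μ(2/r − 1/a) = 3.986×10¹⁴ × (2.848×10⁻⁷ − 4.509×10⁻⁸) = 9.553×10⁷ m²/s².
v = 9774 m/s = 9.774 km/s.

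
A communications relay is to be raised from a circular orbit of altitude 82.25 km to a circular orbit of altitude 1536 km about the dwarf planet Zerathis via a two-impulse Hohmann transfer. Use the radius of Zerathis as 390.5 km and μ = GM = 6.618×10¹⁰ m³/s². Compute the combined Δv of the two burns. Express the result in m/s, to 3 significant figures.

r₁ = 390.5 + 82.25 = 472.75 km = 4.7275×10⁵ m.
r₂ = 390.5 + 1536 = 1926.5 km = 1.9265×10⁶ m.
Transfer ellipse a_t = (r₁ + r₂)/2 = 1.200×10⁶ m.
At r₁: circular v_c1 = √(μ/r₁) = 374.2 m/s; transfer-periapsis v_p = √[μ(2/r₁ − 1/a_t)] = 474.1 m/s.
Δv₁ = v_p − v_c1 = 99.99 m/s.
At r₂: circular v_c2 = √(μ/r₂) = 185.3 m/s; transfer-apoapsis v_a = √[μ(2/r₂ − 1/a_t)] = 116.4 m/s.
Δv₂ = v_c2 − v_a = 68.99 m/s.
Total Δv = Δv₁ + Δv₂ = 169.0 m/s.

Δv_total ≈ 169 m/s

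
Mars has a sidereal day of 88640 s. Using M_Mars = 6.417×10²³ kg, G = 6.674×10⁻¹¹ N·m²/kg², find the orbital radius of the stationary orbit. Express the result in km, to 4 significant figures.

r_sync ≈ 20430 km

μ = GM = 6.674×10⁻¹¹ × 6.417×10²³ = 4.283×10¹³ m³/s².
A synchronous orbit has period T, so by Kepler's third law a = (μT²/4π²)^(1/3).
μT²/4π² = 4.283×10¹³ × (8.864×10⁴)² / 39.48 = 8.524×10²¹ m³.
a = 2.043×10⁷ m = 20427 km.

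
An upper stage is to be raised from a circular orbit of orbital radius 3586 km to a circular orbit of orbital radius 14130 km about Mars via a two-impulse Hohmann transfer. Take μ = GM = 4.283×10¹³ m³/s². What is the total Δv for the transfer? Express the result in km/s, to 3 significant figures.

Δv_total ≈ 1.54 km/s

r₁ = 3586 km = 3.586×10⁶ m.
r₂ = 14130 km = 1.413×10⁷ m.
Transfer ellipse a_t = (r₁ + r₂)/2 = 8.858×10⁶ m.
At r₁: circular v_c1 = √(μ/r₁) = 3456 m/s; transfer-periapsis v_p = √[μ(2/r₁ − 1/a_t)] = 4365 m/s.
Δv₁ = v_p − v_c1 = 908.9 m/s.
At r₂: circular v_c2 = √(μ/r₂) = 1741 m/s; transfer-apoapsis v_a = √[μ(2/r₂ − 1/a_t)] = 1108 m/s.
Δv₂ = v_c2 − v_a = 633.3 m/s.
Total Δv = Δv₁ + Δv₂ = 1542 m/s = 1.542 km/s.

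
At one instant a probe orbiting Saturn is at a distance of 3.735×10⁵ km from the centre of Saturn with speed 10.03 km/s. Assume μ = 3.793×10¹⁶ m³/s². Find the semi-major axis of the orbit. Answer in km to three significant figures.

r = 3.735×10⁸ m.
Specific orbital energy ε = v²/2 − μ/r = (10030)²/2 − 3.793×10¹⁶/3.735×10⁸ = -5.125×10⁷ J/kg.
Since ε = −μ/(2a), a = −μ/(2ε) = 3.700×10⁸ m = 3.7003×10⁵ km.

a ≈ 3.70×10⁵ km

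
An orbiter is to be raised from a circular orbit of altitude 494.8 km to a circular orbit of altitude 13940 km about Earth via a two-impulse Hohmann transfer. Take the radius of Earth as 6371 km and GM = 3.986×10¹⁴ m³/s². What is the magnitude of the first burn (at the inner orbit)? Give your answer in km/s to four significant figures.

r₁ = 6371 + 494.8 = 6865.8 km = 6.8658×10⁶ m.
r₂ = 6371 + 13940 = 20311 km = 2.0311×10⁷ m.
Transfer ellipse a_t = (r₁ + r₂)/2 = 1.359×10⁷ m.
At r₁: circular v_c1 = √(μ/r₁) = 7619 m/s; transfer-perigee v_p = √[μ(2/r₁ − 1/a_t)] = 9315 m/s.
Δv₁ = v_p − v_c1 = 1696 m/s.
= 1.696 km/s.

Δv ≈ 1.696 km/s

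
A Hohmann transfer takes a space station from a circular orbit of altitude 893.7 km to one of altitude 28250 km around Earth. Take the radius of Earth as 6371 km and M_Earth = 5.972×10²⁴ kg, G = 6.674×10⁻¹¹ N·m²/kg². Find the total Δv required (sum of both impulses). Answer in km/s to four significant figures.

μ = GM = 6.674×10⁻¹¹ × 5.972×10²⁴ = 3.986×10¹⁴ m³/s².
r₁ = 6371 + 893.7 = 7264.7 km = 7.2647×10⁶ m.
r₂ = 6371 + 28250 = 34621 km = 3.4621×10⁷ m.
Transfer ellipse a_t = (r₁ + r₂)/2 = 2.094×10⁷ m.
At r₁: circular v_c1 = √(μ/r₁) = 7407 m/s; transfer-perigee v_p = √[μ(2/r₁ − 1/a_t)] = 9523 m/s.
Δv₁ = v_p − v_c1 = 2116 m/s.
At r₂: circular v_c2 = √(μ/r₂) = 3393 m/s; transfer-apogee v_a = √[μ(2/r₂ − 1/a_t)] = 1998 m/s.
Δv₂ = v_c2 − v_a = 1395 m/s.
Total Δv = Δv₁ + Δv₂ = 3511 m/s = 3.511 km/s.

Δv_total ≈ 3.511 km/s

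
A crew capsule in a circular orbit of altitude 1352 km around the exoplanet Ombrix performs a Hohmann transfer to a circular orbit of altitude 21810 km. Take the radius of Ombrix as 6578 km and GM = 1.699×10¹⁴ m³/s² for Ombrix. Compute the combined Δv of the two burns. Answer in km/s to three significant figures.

Δv_total ≈ 1.99 km/s

r₁ = 6578 + 1352 = 7930.0 km = 7.9300×10⁶ m.
r₂ = 6578 + 21810 = 28388 km = 2.8388×10⁷ m.
Transfer ellipse a_t = (r₁ + r₂)/2 = 1.816×10⁷ m.
At r₁: circular v_c1 = √(μ/r₁) = 4629 m/s; transfer-periapsis v_p = √[μ(2/r₁ − 1/a_t)] = 5787 m/s.
Δv₁ = v_p − v_c1 = 1159 m/s.
At r₂: circular v_c2 = √(μ/r₂) = 2446 m/s; transfer-apoapsis v_a = √[μ(2/r₂ − 1/a_t)] = 1617 m/s.
Δv₂ = v_c2 − v_a = 829.7 m/s.
Total Δv = Δv₁ + Δv₂ = 1988 m/s = 1.988 km/s.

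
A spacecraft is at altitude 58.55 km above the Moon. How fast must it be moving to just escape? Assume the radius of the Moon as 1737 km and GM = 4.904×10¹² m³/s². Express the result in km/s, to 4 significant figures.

v_esc ≈ 2.337 km/s

r = 1737 + 58.55 = 1795.5 km = 1.7956×10⁶ m.
Escape speed v_esc = √(2μ/r) = √(2 × 4.904×10¹² / 1.796×10⁶) = √(5.462×10⁶) = 2337 m/s.
= 2.337 km/s.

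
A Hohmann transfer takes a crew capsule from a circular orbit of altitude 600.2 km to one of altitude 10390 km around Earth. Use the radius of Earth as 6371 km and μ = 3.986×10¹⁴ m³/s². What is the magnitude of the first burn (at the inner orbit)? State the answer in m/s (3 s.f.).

Δv ≈ 1430 m/s

r₁ = 6371 + 600.2 = 6971.2 km = 6.9712×10⁶ m.
r₂ = 6371 + 10390 = 16761 km = 1.6761×10⁷ m.
Transfer ellipse a_t = (r₁ + r₂)/2 = 1.187×10⁷ m.
At r₁: circular v_c1 = √(μ/r₁) = 7562 m/s; transfer-perigee v_p = √[μ(2/r₁ − 1/a_t)] = 8987 m/s.
Δv₁ = v_p − v_c1 = 1425 m/s.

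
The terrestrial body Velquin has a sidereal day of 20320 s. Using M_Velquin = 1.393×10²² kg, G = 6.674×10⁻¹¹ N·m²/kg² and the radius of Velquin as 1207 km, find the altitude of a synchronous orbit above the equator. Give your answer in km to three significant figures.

μ = GM = 6.674×10⁻¹¹ × 1.393×10²² = 9.297×10¹¹ m³/s².
A synchronous orbit has period T, so by Kepler's third law a = (μT²/4π²)^(1/3).
μT²/4π² = 9.297×10¹¹ × (2.032×10⁴)² / 39.48 = 9.724×10¹⁸ m³.
a = 2.134×10⁶ m = 2134.4 km.
Altitude h = a − R = 2134.4 − 1207 = 927.40 km.

h_sync ≈ 927 km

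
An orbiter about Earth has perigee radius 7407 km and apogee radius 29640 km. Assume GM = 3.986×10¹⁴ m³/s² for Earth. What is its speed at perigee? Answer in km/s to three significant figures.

v ≈ 9.28 km/s

Semi-major axis a = (r_p + r_a)/2 = 18524 km = 1.852×10⁷ m.
Vis-viva: v² = μ(2/r − 1/a) = 3.986×10¹⁴ × (2.700×10⁻⁷ − 5.399×10⁻⁸) = 8.611×10⁷ m²/s².
v = 9280 m/s = 9.280 km/s.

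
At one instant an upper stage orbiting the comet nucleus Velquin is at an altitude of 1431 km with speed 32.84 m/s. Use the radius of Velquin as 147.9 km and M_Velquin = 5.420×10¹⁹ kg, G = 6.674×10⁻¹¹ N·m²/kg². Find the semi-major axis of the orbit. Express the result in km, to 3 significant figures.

a ≈ 1030 km

μ = GM = 6.674×10⁻¹¹ × 5.420×10¹⁹ = 3.617×10⁹ m³/s².
r = 147.9 + 1431 = 1578.9 km = 1.579×10⁶ m.
Vis-viva rearranged: 1/a = 2/r − v²/μ = 1.267×10⁻⁶ − 2.981×10⁻⁷ = 9.686×10⁻⁷ m⁻¹.
a = 1.032×10⁶ m = 1032.5 km.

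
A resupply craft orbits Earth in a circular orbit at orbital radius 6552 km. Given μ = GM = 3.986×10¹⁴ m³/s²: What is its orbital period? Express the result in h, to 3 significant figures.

r = 6552 km = 6.552×10⁶ m.
Kepler's third law: T = 2π√(r³/μ) = 2π√((6.552×10⁶)³ / 3.986×10¹⁴).
r³/μ = 7.056×10⁵ s², so T = 2π × 8.400×10² = 5.278×10³ s.
Converting: 5.278×10³ s ÷ 3600 = 1.466 h.

T ≈ 1.47 h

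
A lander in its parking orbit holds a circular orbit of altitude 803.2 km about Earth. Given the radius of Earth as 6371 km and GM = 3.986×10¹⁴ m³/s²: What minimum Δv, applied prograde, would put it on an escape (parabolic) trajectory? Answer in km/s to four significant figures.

r = 6371 + 803.2 = 7174.2 km = 7.1742×10⁶ m.
Circular speed v_c = √(μ/r) = 7454 m/s.
Escape speed v_esc = √(2μ/r) = √2 × v_c = 10540 m/s.
Δv = v_esc − v_c = 3087 m/s = 3.087 km/s.

Δv ≈ 3.087 km/s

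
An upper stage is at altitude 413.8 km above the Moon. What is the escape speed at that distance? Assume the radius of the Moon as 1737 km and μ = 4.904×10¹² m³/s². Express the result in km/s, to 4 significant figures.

v_esc ≈ 2.135 km/s

r = 1737 + 413.8 = 2150.8 km = 2.1508×10⁶ m.
Escape speed v_esc = √(2μ/r) = √(2 × 4.904×10¹² / 2.151×10⁶) = √(4.560×10⁶) = 2135 m/s.
= 2.135 km/s.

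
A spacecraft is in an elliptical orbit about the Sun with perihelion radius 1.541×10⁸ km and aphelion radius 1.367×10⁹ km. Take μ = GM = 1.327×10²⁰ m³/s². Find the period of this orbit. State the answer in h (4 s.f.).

T ≈ 100500 h

Semi-major axis a = (r_p + r_a)/2 = (1.5410×10⁸ + 1.3670×10⁹)/2 = 7.6055×10⁸ km = 7.606×10¹¹ m.
By Kepler's third law T = 2π√(a³/μ) = 2π × 5.758×10⁷ = 3.618×10⁸ s.
= 1.005×10⁵ h.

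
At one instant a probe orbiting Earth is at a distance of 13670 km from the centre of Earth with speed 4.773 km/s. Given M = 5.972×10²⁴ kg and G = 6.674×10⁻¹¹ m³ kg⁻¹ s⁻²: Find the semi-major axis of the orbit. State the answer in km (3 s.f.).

μ = GM = 6.674×10⁻¹¹ × 5.972×10²⁴ = 3.986×10¹⁴ m³/s².
r = 1.367×10⁷ m.
Vis-viva rearranged: 1/a = 2/r − v²/μ = 1.463×10⁻⁷ − 5.716×10⁻⁸ = 8.915×10⁻⁸ m⁻¹.
a = 1.122×10⁷ m = 11217 km.

a ≈ 11200 km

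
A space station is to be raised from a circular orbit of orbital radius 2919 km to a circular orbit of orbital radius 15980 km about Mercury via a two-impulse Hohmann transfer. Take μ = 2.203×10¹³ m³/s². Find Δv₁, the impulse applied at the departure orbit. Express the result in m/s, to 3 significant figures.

Δv ≈ 825 m/s

r₁ = 2919 km = 2.919×10⁶ m.
r₂ = 15980 km = 1.598×10⁷ m.
Transfer ellipse a_t = (r₁ + r₂)/2 = 9.450×10⁶ m.
At r₁: circular v_c1 = √(μ/r₁) = 2747 m/s; transfer-periherm v_p = √[μ(2/r₁ − 1/a_t)] = 3573 m/s.
Δv₁ = v_p − v_c1 = 825.3 m/s.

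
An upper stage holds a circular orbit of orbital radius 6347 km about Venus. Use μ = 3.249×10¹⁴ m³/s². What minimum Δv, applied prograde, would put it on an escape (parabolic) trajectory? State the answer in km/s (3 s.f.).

r = 6347 km = 6.347×10⁶ m.
Circular speed v_c = √(μ/r) = 7155 m/s.
Escape speed v_esc = √(2μ/r) = √2 × v_c = 10120 m/s.
Δv = v_esc − v_c = 2964 m/s = 2.964 km/s.

Δv ≈ 2.96 km/s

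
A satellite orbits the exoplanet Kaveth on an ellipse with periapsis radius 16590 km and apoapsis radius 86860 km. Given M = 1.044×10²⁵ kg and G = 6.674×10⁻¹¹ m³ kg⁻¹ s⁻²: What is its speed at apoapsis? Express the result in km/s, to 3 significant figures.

μ = GM = 6.674×10⁻¹¹ × 1.044×10²⁵ = 6.968×10¹⁴ m³/s².
Semi-major axis a = (r_p + r_a)/2 = 51725 km = 5.172×10⁷ m.
Vis-viva: v² = μ(2/r − 1/a) = 6.968×10¹⁴ × (2.303×10⁻⁸ − 1.933×10⁻⁸) = 2.573×10⁶ m²/s².
v = 1604 m/s = 1.604 km/s.

v ≈ 1.60 km/s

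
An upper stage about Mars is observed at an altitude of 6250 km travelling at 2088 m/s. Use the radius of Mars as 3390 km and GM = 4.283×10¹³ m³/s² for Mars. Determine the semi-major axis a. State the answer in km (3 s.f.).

a ≈ 9460 km

r = 3390 + 6250 = 9640.0 km = 9.640×10⁶ m.
Vis-viva rearranged: 1/a = 2/r − v²/μ = 2.075×10⁻⁷ − 1.018×10⁻⁷ = 1.057×10⁻⁷ m⁻¹.
a = 9.463×10⁶ m = 9462.8 km.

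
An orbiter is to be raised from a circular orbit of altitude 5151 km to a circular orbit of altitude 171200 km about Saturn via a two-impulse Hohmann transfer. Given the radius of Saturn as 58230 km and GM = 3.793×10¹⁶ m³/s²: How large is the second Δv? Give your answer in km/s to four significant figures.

r₁ = 58230 + 5151 = 63381 km = 6.3381×10⁷ m.
r₂ = 58230 + 171200 = 229430 km = 2.2943×10⁸ m.
Transfer ellipse a_t = (r₁ + r₂)/2 = 1.464×10⁸ m.
At r₁: circular v_c1 = √(μ/r₁) = 24460 m/s; transfer-perikrone v_p = √[μ(2/r₁ − 1/a_t)] = 30620 m/s.
At r₂: circular v_c2 = √(μ/r₂) = 12860 m/s; transfer-apokrone v_a = √[μ(2/r₂ − 1/a_t)] = 8460 m/s.
Δv₂ = v_c2 − v_a = 4398 m/s.
= 4.398 km/s.

Δv ≈ 4.398 km/s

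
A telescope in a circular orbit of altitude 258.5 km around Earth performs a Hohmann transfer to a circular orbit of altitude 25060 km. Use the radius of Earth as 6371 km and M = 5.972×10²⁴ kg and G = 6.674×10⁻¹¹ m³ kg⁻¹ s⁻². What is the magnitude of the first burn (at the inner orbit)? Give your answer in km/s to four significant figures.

μ = GM = 6.674×10⁻¹¹ × 5.972×10²⁴ = 3.986×10¹⁴ m³/s².
r₁ = 6371 + 258.5 = 6629.5 km = 6.6295×10⁶ m.
r₂ = 6371 + 25060 = 31431 km = 3.1431×10⁷ m.
Transfer ellipse a_t = (r₁ + r₂)/2 = 1.903×10⁷ m.
At r₁: circular v_c1 = √(μ/r₁) = 7754 m/s; transfer-perigee v_p = √[μ(2/r₁ − 1/a_t)] = 9965 m/s.
Δv₁ = v_p − v_c1 = 2211 m/s.
= 2.211 km/s.

Δv ≈ 2.211 km/s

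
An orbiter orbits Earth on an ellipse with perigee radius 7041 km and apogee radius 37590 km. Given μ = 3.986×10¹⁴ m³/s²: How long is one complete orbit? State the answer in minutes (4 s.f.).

Semi-major axis a = (r_p + r_a)/2 = (7041.0 + 37590)/2 = 22316 km = 2.232×10⁷ m.
By Kepler's third law T = 2π√(a³/μ) = 2π × 5.280×10³ = 3.318×10⁴ s.
= 552.9 minutes.

T ≈ 552.9 minutes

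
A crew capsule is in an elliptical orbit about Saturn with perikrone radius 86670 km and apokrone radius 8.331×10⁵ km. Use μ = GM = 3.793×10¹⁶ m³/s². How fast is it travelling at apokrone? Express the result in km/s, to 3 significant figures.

Semi-major axis a = (r_p + r_a)/2 = 4.5988×10⁵ km = 4.599×10⁸ m.
Vis-viva: v² = μ(2/r − 1/a) = 3.793×10¹⁶ × (2.401×10⁻⁹ − 2.174×10⁻⁹) = 8.580×10⁶ m²/s².
v = 2929 m/s = 2.929 km/s.

v ≈ 2.93 km/s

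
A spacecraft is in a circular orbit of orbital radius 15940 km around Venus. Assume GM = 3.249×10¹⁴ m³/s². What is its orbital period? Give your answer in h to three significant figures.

r = 15940 km = 1.594×10⁷ m.
Kepler's third law: T = 2π√(r³/μ) = 2π√((1.594×10⁷)³ / 3.249×10¹⁴).
r³/μ = 1.247×10⁷ s², so T = 2π × 3.531×10³ = 2.218×10⁴ s.
Converting: 2.218×10⁴ s ÷ 3600 = 6.162 h.

T ≈ 6.16 h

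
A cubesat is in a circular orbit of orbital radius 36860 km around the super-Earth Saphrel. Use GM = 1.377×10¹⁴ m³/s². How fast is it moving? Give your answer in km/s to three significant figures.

v ≈ 1.93 km/s

r = 36860 km = 3.686×10⁷ m.
For a circular orbit v = √(μ/r) = √(1.377×10¹⁴ / 3.686×10⁷) = √(3.736×10⁶) = 1933 m/s.
That is 1.933 km/s.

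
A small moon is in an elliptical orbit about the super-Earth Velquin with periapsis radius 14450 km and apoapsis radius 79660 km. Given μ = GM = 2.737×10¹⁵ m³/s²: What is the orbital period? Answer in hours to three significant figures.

T ≈ 10.8 hours

Semi-major axis a = (r_p + r_a)/2 = (14450 + 79660)/2 = 47055 km = 4.706×10⁷ m.
By Kepler's third law T = 2π√(a³/μ) = 2π × 6.170×10³ = 3.877×10⁴ s.
= 10.77 hours.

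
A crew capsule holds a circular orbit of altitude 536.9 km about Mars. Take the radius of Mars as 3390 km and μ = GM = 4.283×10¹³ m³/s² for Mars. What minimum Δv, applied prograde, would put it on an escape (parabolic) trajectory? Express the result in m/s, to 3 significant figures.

Δv ≈ 1370 m/s

r = 3390 + 536.9 = 3926.9 km = 3.9269×10⁶ m.
Circular speed v_c = √(μ/r) = 3303 m/s.
Escape speed v_esc = √(2μ/r) = √2 × v_c = 4671 m/s.
Δv = v_esc − v_c = 1368 m/s.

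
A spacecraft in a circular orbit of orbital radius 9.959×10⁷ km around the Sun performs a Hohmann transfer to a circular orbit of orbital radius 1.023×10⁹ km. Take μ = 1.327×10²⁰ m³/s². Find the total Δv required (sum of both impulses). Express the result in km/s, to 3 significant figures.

r₁ = 9.959×10⁷ km = 9.959×10¹⁰ m.
r₂ = 1.023×10⁹ km = 1.023×10¹² m.
Transfer ellipse a_t = (r₁ + r₂)/2 = 5.613×10¹¹ m.
At r₁: circular v_c1 = √(μ/r₁) = 36500 m/s; transfer-perihelion v_p = √[μ(2/r₁ − 1/a_t)] = 49280 m/s.
Δv₁ = v_p − v_c1 = 12780 m/s.
At r₂: circular v_c2 = √(μ/r₂) = 11390 m/s; transfer-aphelion v_a = √[μ(2/r₂ − 1/a_t)] = 4797 m/s.
Δv₂ = v_c2 − v_a = 6592 m/s.
Total Δv = Δv₁ + Δv₂ = 19370 m/s = 19.37 km/s.

Δv_total ≈ 19.4 km/s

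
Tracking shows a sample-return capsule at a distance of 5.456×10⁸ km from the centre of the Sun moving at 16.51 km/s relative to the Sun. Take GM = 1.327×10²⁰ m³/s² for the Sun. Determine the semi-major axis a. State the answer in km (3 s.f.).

r = 5.456×10¹¹ m.
Specific orbital energy ε = v²/2 − μ/r = (16510)²/2 − 1.327×10²⁰/5.456×10¹¹ = -1.069×10⁸ J/kg.
Since ε = −μ/(2a), a = −μ/(2ε) = 6.205×10¹¹ m = 6.2051×10⁸ km.

a ≈ 6.21×10⁸ km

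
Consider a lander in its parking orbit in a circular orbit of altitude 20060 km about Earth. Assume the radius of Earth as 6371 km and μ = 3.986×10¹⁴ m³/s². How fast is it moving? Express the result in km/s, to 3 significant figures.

v ≈ 3.88 km/s

r = 6371 + 20060 = 26431 km = 2.6431×10⁷ m.
For a circular orbit v = √(μ/r) = √(3.986×10¹⁴ / 2.643×10⁷) = √(1.508×10⁷) = 3883 m/s.
That is 3.883 km/s.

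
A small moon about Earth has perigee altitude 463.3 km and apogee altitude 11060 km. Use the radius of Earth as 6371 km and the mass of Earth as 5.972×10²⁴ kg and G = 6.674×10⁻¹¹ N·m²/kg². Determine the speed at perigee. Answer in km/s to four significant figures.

μ = GM = 6.674×10⁻¹¹ × 5.972×10²⁴ = 3.986×10¹⁴ m³/s².
r_p = 6371 + 463.3 = 6834.3 km = 6.8343×10⁶ m.
r_a = 6371 + 11060 = 17431 km = 1.7431×10⁷ m.
Semi-major axis a = (r_p + r_a)/2 = 12133 km = 1.213×10⁷ m.
Vis-viva: v² = μ(2/r − 1/a) = 3.986×10¹⁴ × (2.926×10⁻⁷ − 8.242×10⁻⁸) = 8.379×10⁷ m²/s².
v = 9154 m/s = 9.154 km/s.

v ≈ 9.154 km/s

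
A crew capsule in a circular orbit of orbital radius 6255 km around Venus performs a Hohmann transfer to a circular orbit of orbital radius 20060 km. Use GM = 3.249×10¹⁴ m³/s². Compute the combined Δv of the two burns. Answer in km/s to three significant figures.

Δv_total ≈ 2.94 km/s

r₁ = 6255 km = 6.255×10⁶ m.
r₂ = 20060 km = 2.006×10⁷ m.
Transfer ellipse a_t = (r₁ + r₂)/2 = 1.316×10⁷ m.
At r₁: circular v_c1 = √(μ/r₁) = 7207 m/s; transfer-periapsis v_p = √[μ(2/r₁ − 1/a_t)] = 8899 m/s.
Δv₁ = v_p − v_c1 = 1692 m/s.
At r₂: circular v_c2 = √(μ/r₂) = 4024 m/s; transfer-apoapsis v_a = √[μ(2/r₂ − 1/a_t)] = 2775 m/s.
Δv₂ = v_c2 − v_a = 1250 m/s.
Total Δv = Δv₁ + Δv₂ = 2942 m/s = 2.942 km/s.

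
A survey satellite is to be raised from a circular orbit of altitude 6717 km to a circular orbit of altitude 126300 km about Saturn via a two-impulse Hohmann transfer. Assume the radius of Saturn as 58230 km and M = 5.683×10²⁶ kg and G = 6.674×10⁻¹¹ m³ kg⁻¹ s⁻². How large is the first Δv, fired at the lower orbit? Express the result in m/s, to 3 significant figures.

μ = GM = 6.674×10⁻¹¹ × 5.683×10²⁶ = 3.793×10¹⁶ m³/s².
r₁ = 58230 + 6717 = 64947 km = 6.4947×10⁷ m.
r₂ = 58230 + 126300 = 184530 km = 1.8453×10⁸ m.
Transfer ellipse a_t = (r₁ + r₂)/2 = 1.247×10⁸ m.
At r₁: circular v_c1 = √(μ/r₁) = 24170 m/s; transfer-perikrone v_p = √[μ(2/r₁ − 1/a_t)] = 29390 m/s.
Δv₁ = v_p − v_c1 = 5227 m/s.

Δv ≈ 5230 m/s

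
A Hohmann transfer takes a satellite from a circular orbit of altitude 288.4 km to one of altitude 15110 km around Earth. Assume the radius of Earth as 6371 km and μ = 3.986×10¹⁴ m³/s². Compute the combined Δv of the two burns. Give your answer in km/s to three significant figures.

r₁ = 6371 + 288.4 = 6659.4 km = 6.6594×10⁶ m.
r₂ = 6371 + 15110 = 21481 km = 2.1481×10⁷ m.
Transfer ellipse a_t = (r₁ + r₂)/2 = 1.407×10⁷ m.
At r₁: circular v_c1 = √(μ/r₁) = 7737 m/s; transfer-perigee v_p = √[μ(2/r₁ − 1/a_t)] = 9559 m/s.
Δv₁ = v_p − v_c1 = 1823 m/s.
At r₂: circular v_c2 = √(μ/r₂) = 4308 m/s; transfer-apogee v_a = √[μ(2/r₂ − 1/a_t)] = 2964 m/s.
Δv₂ = v_c2 − v_a = 1344 m/s.
Total Δv = Δv₁ + Δv₂ = 3167 m/s = 3.167 km/s.

Δv_total ≈ 3.17 km/s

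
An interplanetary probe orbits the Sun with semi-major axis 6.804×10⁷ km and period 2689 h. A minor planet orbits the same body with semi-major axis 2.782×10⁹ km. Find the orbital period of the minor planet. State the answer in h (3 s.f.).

Kepler's third law: T² ∝ a³, so T₂ = T₁ (a₂/a₁)^(3/2).
a₂/a₁ = 40.89, (a₂/a₁)^(3/2) = 261.5.
T₂ = 2689 × 261.5 = 7.030×10⁵ h.

T₂ ≈ 7.03×10⁵ h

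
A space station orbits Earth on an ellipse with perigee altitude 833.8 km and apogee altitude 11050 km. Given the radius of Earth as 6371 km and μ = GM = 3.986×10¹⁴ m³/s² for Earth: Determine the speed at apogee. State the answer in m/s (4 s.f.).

r_p = 6371 + 833.8 = 7204.8 km = 7.2048×10⁶ m.
r_a = 6371 + 11050 = 17421 km = 1.7421×10⁷ m.
Semi-major axis a = (r_p + r_a)/2 = 12313 km = 1.231×10⁷ m.
Vis-viva: v² = μ(2/r − 1/a) = 3.986×10¹⁴ × (1.148×10⁻⁷ − 8.122×10⁻⁸) = 1.339×10⁷ m²/s².
v = 3659 m/s.

v ≈ 3659 m/s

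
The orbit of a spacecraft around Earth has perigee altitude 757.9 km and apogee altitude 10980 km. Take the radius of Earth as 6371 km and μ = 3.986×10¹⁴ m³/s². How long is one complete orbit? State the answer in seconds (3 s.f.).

T ≈ 13500 seconds

r_p = 6371 + 757.9 = 7128.9 km = 7.1289×10⁶ m.
r_a = 6371 + 10980 = 17351 km = 1.7351×10⁷ m.
Semi-major axis a = (r_p + r_a)/2 = (7128.9 + 17351)/2 = 12240 km = 1.224×10⁷ m.
By Kepler's third law T = 2π√(a³/μ) = 2π × 2.145×10³ = 1.348×10⁴ s.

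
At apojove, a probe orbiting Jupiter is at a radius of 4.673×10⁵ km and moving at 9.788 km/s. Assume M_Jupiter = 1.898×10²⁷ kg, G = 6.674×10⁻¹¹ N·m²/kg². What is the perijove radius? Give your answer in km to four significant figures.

perijove radius ≈ 1.003×10⁵ km

μ = GM = 6.674×10⁻¹¹ × 1.898×10²⁷ = 1.267×10¹⁷ m³/s².
r_a = 4.673×10⁸ m.
Specific energy ε = v²/2 − μ/r = -2.232×10⁸ J/kg, so a = −μ/(2ε) = 2.838×10⁸ m.
The apsides satisfy r_p + r_a = 2a, so the perijove radius is 2a − r_a = 1.003×10⁸ m = 1.0030×10⁵ km.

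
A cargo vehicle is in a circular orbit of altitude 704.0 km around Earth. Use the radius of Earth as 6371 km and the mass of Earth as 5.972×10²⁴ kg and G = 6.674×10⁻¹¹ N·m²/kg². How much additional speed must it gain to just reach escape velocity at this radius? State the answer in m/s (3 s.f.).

Δv ≈ 3110 m/s

μ = GM = 6.674×10⁻¹¹ × 5.972×10²⁴ = 3.986×10¹⁴ m³/s².
r = 6371 + 704.0 = 7075.0 km = 7.0750×10⁶ m.
Circular speed v_c = √(μ/r) = 7506 m/s.
Escape speed v_esc = √(2μ/r) = √2 × v_c = 10610 m/s.
Δv = v_esc − v_c = 3109 m/s.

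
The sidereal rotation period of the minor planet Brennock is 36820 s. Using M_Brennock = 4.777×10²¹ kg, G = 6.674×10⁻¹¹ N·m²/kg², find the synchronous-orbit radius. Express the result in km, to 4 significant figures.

μ = GM = 6.674×10⁻¹¹ × 4.777×10²¹ = 3.188×10¹¹ m³/s².
A synchronous orbit has period T, so by Kepler's third law a = (μT²/4π²)^(1/3).
μT²/4π² = 3.188×10¹¹ × (3.682×10⁴)² / 39.48 = 1.095×10¹⁹ m³.
a = 2.220×10⁶ m = 2220.5 km.

r_sync ≈ 2220 km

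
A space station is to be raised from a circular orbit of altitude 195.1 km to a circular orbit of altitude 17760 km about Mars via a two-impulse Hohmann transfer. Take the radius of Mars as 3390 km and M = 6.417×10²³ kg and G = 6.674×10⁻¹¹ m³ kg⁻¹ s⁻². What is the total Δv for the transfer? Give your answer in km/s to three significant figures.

μ = GM = 6.674×10⁻¹¹ × 6.417×10²³ = 4.283×10¹³ m³/s².
r₁ = 3390 + 195.1 = 3585.1 km = 3.5851×10⁶ m.
r₂ = 3390 + 17760 = 21150 km = 2.1150×10⁷ m.
Transfer ellipse a_t = (r₁ + r₂)/2 = 1.237×10⁷ m.
At r₁: circular v_c1 = √(μ/r₁) = 3456 m/s; transfer-periapsis v_p = √[μ(2/r₁ − 1/a_t)] = 4520 m/s.
Δv₁ = v_p − v_c1 = 1064 m/s.
At r₂: circular v_c2 = √(μ/r₂) = 1423 m/s; transfer-apoapsis v_a = √[μ(2/r₂ − 1/a_t)] = 766.1 m/s.
Δv₂ = v_c2 − v_a = 656.8 m/s.
Total Δv = Δv₁ + Δv₂ = 1720 m/s = 1.720 km/s.

Δv_total ≈ 1.72 km/s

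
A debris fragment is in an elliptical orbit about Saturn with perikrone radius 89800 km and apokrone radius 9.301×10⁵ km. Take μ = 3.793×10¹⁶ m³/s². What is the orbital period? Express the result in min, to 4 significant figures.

T ≈ 6192 min

Semi-major axis a = (r_p + r_a)/2 = (89800 + 9.3010×10⁵)/2 = 5.0995×10⁵ km = 5.100×10⁸ m.
By Kepler's third law T = 2π√(a³/μ) = 2π × 5.913×10⁴ = 3.715×10⁵ s.
= 6192 min.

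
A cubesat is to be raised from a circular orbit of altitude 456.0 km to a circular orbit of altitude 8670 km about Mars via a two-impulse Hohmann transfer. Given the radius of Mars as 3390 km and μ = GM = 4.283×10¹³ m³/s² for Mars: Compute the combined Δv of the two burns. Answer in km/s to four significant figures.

Δv_total ≈ 1.346 km/s

r₁ = 3390 + 456.0 = 3846.0 km = 3.8460×10⁶ m.
r₂ = 3390 + 8670 = 12060 km = 1.2060×10⁷ m.
Transfer ellipse a_t = (r₁ + r₂)/2 = 7.953×10⁶ m.
At r₁: circular v_c1 = √(μ/r₁) = 3337 m/s; transfer-periapsis v_p = √[μ(2/r₁ − 1/a_t)] = 4109 m/s.
Δv₁ = v_p − v_c1 = 772.3 m/s.
At r₂: circular v_c2 = √(μ/r₂) = 1885 m/s; transfer-apoapsis v_a = √[μ(2/r₂ − 1/a_t)] = 1311 m/s.
Δv₂ = v_c2 − v_a = 574.0 m/s.
Total Δv = Δv₁ + Δv₂ = 1346 m/s = 1.346 km/s.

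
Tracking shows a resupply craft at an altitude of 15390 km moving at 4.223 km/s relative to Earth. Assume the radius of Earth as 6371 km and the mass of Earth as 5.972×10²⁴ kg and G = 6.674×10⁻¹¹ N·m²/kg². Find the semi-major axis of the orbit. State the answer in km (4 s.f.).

a ≈ 21200 km

μ = GM = 6.674×10⁻¹¹ × 5.972×10²⁴ = 3.986×10¹⁴ m³/s².
r = 6371 + 15390 = 21761 km = 2.176×10⁷ m.
Specific orbital energy ε = v²/2 − μ/r = (4223)²/2 − 3.986×10¹⁴/2.176×10⁷ = -9.399×10⁶ J/kg.
Since ε = −μ/(2a), a = −μ/(2ε) = 2.120×10⁷ m = 21203 km.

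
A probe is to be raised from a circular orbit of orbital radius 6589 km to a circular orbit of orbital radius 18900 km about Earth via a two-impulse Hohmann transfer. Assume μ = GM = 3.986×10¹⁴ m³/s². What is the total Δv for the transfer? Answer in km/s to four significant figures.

r₁ = 6589 km = 6.589×10⁶ m.
r₂ = 18900 km = 1.890×10⁷ m.
Transfer ellipse a_t = (r₁ + r₂)/2 = 1.274×10⁷ m.
At r₁: circular v_c1 = √(μ/r₁) = 7778 m/s; transfer-perigee v_p = √[μ(2/r₁ − 1/a_t)] = 9472 m/s.
Δv₁ = v_p − v_c1 = 1694 m/s.
At r₂: circular v_c2 = √(μ/r₂) = 4592 m/s; transfer-apogee v_a = √[μ(2/r₂ − 1/a_t)] = 3302 m/s.
Δv₂ = v_c2 − v_a = 1290 m/s.
Total Δv = Δv₁ + Δv₂ = 2984 m/s = 2.984 km/s.

Δv_total ≈ 2.984 km/s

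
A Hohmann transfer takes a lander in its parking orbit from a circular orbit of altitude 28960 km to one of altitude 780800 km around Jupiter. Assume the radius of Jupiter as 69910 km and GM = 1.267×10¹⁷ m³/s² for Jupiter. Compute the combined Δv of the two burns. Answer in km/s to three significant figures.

Δv_total ≈ 18.8 km/s

r₁ = 69910 + 28960 = 98870 km = 9.8870×10⁷ m.
r₂ = 69910 + 780800 = 850710 km = 8.5071×10⁸ m.
Transfer ellipse a_t = (r₁ + r₂)/2 = 4.748×10⁸ m.
At r₁: circular v_c1 = √(μ/r₁) = 35800 m/s; transfer-perijove v_p = √[μ(2/r₁ − 1/a_t)] = 47920 m/s.
Δv₁ = v_p − v_c1 = 12120 m/s.
At r₂: circular v_c2 = √(μ/r₂) = 12200 m/s; transfer-apojove v_a = √[μ(2/r₂ − 1/a_t)] = 5569 m/s.
Δv₂ = v_c2 − v_a = 6635 m/s.
Total Δv = Δv₁ + Δv₂ = 18750 m/s = 18.75 km/s.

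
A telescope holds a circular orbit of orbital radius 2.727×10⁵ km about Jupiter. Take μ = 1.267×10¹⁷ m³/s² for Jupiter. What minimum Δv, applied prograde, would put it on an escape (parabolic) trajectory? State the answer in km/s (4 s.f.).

Δv ≈ 8.928 km/s

r = 2.727×10⁵ km = 2.727×10⁸ m.
Circular speed v_c = √(μ/r) = 21550 m/s.
Escape speed v_esc = √(2μ/r) = √2 × v_c = 30480 m/s.
Δv = v_esc − v_c = 8928 m/s = 8.928 km/s.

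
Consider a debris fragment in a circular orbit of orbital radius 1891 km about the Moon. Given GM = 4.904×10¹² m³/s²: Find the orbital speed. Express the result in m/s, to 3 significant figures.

v ≈ 1610 m/s

r = 1891 km = 1.891×10⁶ m.
For a circular orbit v = √(μ/r) = √(4.904×10¹² / 1.891×10⁶) = √(2.593×10⁶) = 1610 m/s.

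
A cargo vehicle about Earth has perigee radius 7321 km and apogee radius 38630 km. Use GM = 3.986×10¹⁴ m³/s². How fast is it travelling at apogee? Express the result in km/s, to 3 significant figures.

Semi-major axis a = (r_p + r_a)/2 = 22976 km = 2.298×10⁷ m.
Vis-viva: v² = μ(2/r − 1/a) = 3.986×10¹⁴ × (5.177×10⁻⁸ − 4.352×10⁻⁸) = 3.288×10⁶ m²/s².
v = 1813 m/s = 1.813 km/s.

v ≈ 1.81 km/s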